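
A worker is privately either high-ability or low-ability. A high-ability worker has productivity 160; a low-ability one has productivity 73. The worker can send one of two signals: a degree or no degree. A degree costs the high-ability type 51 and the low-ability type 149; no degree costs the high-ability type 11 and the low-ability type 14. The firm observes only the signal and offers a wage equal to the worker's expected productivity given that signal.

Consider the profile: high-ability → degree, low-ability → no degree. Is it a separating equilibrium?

Under separation the firm infers type exactly: degree → high-ability (pays 160), no degree → low-ability (pays 73).
High-ability: degree gives 160 − 51 = 109; no degree gives 73 − 11 = 62. No deviation. ✓
Low-ability: no degree gives 73 − 14 = 59; degree gives 160 − 149 = 11. No deviation. ✓
Both incentive constraints hold.

Yes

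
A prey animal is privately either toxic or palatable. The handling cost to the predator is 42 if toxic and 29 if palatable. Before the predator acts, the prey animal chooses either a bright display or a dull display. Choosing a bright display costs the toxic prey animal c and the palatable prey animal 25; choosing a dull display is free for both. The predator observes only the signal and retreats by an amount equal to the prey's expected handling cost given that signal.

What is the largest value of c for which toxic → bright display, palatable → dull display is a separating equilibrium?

Under separation: bright display → toxic (pays 42); dull display → palatable (pays 29).
Palatable: 29 − 0 = 29 ≥ 42 − 25 = 17. Holds regardless of c. ✓
Toxic: 42 − c ≥ 29 − 0, so c ≤ 42 − 29 = 13.

13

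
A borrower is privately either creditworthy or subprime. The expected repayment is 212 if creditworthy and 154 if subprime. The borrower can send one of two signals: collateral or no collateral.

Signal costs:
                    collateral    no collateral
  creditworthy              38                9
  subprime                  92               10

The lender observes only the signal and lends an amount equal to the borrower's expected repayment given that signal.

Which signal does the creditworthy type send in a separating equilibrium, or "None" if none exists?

collateral

Try creditworthy → collateral, subprime → no collateral:
  If types separate, collateral earns payment 212 and no collateral earns 154.
  Creditworthy: collateral gives 212 − 38 = 174; no collateral gives 154 − 9 = 145. No deviation. ✓
  Subprime: no collateral gives 154 − 10 = 144; collateral gives 212 − 92 = 120. No deviation. ✓
Both hold — the creditworthy type sends collateral.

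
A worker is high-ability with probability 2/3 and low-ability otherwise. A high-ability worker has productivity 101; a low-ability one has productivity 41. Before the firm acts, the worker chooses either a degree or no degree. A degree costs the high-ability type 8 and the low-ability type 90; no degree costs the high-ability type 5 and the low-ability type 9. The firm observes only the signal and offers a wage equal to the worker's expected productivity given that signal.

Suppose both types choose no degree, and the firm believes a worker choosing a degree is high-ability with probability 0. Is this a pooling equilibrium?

Yes

At the pooled signal (no degree) the firm holds the prior 2/3 and pays 2/3·101 + 1/3·41 = 81. Off-path (degree) belief 0 gives 0·101 + 1·41 = 41.
High-ability: no degree gives 81 − 5 = 76; degree gives 41 − 8 = 33. Stays. ✓
Low-ability: no degree gives 81 − 9 = 72; degree gives 41 − 90 = -49. Stays. ✓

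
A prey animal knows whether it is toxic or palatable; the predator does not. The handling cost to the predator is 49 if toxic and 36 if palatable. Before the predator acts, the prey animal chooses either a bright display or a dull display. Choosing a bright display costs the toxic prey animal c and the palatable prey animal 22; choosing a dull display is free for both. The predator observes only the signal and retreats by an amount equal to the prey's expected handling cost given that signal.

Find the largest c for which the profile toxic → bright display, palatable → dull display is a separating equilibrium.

Under separation: bright display → toxic (pays 49); dull display → palatable (pays 36).
Palatable: 36 − 0 = 36 ≥ 49 − 22 = 27. Holds regardless of c. ✓
Toxic: 49 − c ≥ 36 − 0, so c ≤ 49 − 36 = 13.

13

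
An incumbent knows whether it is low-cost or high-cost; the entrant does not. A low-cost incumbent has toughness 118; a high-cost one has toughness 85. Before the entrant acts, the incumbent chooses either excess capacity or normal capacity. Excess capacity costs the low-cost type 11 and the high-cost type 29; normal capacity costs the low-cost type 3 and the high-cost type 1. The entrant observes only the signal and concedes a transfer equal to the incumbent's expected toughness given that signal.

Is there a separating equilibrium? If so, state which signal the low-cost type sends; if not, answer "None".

None

Try low-cost → excess capacity, high-cost → normal capacity:
  Under separation the entrant infers type exactly: excess capacity → low-cost (pays 118), normal capacity → high-cost (pays 85).
  Low-cost: excess capacity gives 118 − 11 = 107; normal capacity gives 85 − 3 = 82. No deviation. ✓
  High-cost: normal capacity gives 85 − 1 = 84; excess capacity gives 118 − 29 = 89. Would deviate. ✗
Try low-cost → normal capacity, high-cost → excess capacity:
  Under separation the entrant infers type exactly: normal capacity → low-cost (pays 118), excess capacity → high-cost (pays 85).
  Low-cost: normal capacity gives 118 − 3 = 115; excess capacity gives 85 − 11 = 74. No deviation. ✓
  High-cost: excess capacity gives 85 − 29 = 56; normal capacity gives 118 − 1 = 117. Would deviate. ✗
Neither assignment is incentive-compatible.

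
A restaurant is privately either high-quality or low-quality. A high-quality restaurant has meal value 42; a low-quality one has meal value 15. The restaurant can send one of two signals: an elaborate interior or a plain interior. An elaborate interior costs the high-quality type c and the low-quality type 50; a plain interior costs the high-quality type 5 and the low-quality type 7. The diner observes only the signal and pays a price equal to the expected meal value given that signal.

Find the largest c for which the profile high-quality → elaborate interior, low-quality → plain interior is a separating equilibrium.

Under separation: elaborate interior → high-quality (pays 42); plain interior → low-quality (pays 15).
Low-quality: 15 − 7 = 8 ≥ 42 − 50 = -8. Holds regardless of c. ✓
High-quality: 42 − c ≥ 15 − 5, so c ≤ 42 − 10 = 32.

32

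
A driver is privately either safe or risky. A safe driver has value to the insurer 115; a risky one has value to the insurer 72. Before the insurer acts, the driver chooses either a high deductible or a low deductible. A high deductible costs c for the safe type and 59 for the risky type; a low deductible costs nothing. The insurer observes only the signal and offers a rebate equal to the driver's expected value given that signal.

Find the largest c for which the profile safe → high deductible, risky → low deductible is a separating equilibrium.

43

Under separation: high deductible → safe (pays 115); low deductible → risky (pays 72).
Risky: 72 − 0 = 72 ≥ 115 − 59 = 56. Holds regardless of c. ✓
Safe: 115 − c ≥ 72 − 0, so c ≤ 115 − 72 = 43.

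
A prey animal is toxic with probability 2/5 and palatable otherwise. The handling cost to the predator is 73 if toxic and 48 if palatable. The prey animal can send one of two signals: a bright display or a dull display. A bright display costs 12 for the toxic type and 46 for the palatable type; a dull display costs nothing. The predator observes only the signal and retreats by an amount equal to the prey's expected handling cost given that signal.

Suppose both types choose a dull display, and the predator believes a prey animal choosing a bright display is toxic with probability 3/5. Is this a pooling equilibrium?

Yes

At the pooled signal (dull display) the predator holds the prior 2/5 and pays 2/5·73 + 3/5·48 = 58. Off-path (bright display) belief 3/5 gives 3/5·73 + 2/5·48 = 63.
Toxic: dull display gives 58 − 0 = 58; bright display gives 63 − 12 = 51. Stays. ✓
Palatable: dull display gives 58 − 0 = 58; bright display gives 63 − 46 = 17. Stays. ✓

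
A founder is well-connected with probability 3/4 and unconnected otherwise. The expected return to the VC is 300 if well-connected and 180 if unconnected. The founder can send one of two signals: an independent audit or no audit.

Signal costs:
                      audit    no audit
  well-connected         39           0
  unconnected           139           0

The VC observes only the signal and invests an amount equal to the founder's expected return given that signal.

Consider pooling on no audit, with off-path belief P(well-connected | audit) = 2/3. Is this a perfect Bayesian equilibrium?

On the equilibrium path (no audit) the VC holds the prior 3/4 and pays 3/4·300 + 1/4·180 = 270. Off-path (audit) belief 2/3 gives 2/3·300 + 1/3·180 = 260.
Well-connected: no audit gives 270 − 0 = 270; audit gives 260 − 39 = 221. Stays. ✓
Unconnected: no audit gives 270 − 0 = 270; audit gives 260 − 139 = 121. Stays. ✓
Beliefs are Bayes-consistent on-path and both types best-respond.

Yes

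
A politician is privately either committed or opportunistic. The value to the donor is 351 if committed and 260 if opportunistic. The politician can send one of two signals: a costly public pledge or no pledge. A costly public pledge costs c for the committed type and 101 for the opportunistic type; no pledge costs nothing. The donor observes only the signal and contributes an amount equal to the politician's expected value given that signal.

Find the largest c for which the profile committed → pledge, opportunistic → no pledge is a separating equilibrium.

91

Under separation: pledge → committed (pays 351); no pledge → opportunistic (pays 260).
Opportunistic: 260 − 0 = 260 ≥ 351 − 101 = 250. Holds regardless of c. ✓
Committed: 351 − c ≥ 260 − 0, so c ≤ 351 − 260 = 91.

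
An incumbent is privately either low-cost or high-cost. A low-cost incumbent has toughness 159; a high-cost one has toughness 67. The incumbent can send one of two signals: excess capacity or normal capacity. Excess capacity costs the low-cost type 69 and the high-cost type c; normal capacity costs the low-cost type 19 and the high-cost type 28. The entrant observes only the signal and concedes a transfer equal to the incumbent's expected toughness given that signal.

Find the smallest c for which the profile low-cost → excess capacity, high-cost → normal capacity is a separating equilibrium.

Under separation: excess capacity → low-cost (pays 159); normal capacity → high-cost (pays 67).
Low-cost: 159 − 69 = 90 ≥ 67 − 19 = 48. Holds regardless of c. ✓
High-cost: 67 − 28 ≥ 159 − c, so c ≥ 159 − 39 = 120.

120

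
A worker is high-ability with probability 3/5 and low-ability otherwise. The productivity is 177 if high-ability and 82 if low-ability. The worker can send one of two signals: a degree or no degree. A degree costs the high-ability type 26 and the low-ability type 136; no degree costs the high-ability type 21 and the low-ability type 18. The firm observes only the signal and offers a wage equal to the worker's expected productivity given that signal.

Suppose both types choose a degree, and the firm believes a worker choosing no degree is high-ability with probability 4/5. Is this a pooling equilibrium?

No

At the pooled signal (degree) the firm holds the prior 3/5 and pays 3/5·177 + 2/5·82 = 139. Off-path (no degree) belief 4/5 gives 4/5·177 + 1/5·82 = 158.
High-ability: degree gives 139 − 26 = 113; no degree gives 158 − 21 = 137. Deviates. ✗
Low-ability: degree gives 139 − 136 = 3; no degree gives 158 − 18 = 140. Deviates. ✗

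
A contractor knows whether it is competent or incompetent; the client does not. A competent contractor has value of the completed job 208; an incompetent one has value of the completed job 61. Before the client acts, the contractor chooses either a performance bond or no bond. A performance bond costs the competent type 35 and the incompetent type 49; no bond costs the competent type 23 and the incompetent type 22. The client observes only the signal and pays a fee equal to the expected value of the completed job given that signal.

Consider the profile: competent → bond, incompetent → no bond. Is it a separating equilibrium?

No

Under separation the client infers type exactly: bond → competent (pays 208), no bond → incompetent (pays 61).
Competent: bond gives 208 − 35 = 173; no bond gives 61 − 23 = 38. No deviation. ✓
Incompetent: no bond gives 61 − 22 = 39; bond gives 208 − 49 = 159. Would deviate. ✗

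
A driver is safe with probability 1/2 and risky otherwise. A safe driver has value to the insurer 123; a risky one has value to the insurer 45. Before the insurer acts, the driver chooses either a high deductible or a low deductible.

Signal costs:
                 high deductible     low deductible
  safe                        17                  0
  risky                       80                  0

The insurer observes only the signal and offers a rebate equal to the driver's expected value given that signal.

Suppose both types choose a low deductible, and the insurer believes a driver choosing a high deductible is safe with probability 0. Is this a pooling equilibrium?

At the pooled signal (low deductible) the insurer holds the prior 1/2 and pays 1/2·123 + 1/2·45 = 84. Off-path (high deductible) belief 0 gives 0·123 + 1·45 = 45.
Safe: low deductible gives 84 − 0 = 84; high deductible gives 45 − 17 = 28. Stays. ✓
Risky: low deductible gives 84 − 0 = 84; high deductible gives 45 − 80 = -35. Stays. ✓

Yes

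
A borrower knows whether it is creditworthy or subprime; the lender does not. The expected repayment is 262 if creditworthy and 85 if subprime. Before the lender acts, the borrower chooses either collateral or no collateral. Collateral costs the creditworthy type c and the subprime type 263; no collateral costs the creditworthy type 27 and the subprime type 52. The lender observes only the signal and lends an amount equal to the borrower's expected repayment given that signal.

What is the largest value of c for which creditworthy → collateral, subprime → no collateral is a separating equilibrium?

204

Under separation: collateral → creditworthy (pays 262); no collateral → subprime (pays 85).
Subprime: 85 − 52 = 33 ≥ 262 − 263 = -1. Holds regardless of c. ✓
Creditworthy: 262 − c ≥ 85 − 27, so c ≤ 262 − 58 = 204.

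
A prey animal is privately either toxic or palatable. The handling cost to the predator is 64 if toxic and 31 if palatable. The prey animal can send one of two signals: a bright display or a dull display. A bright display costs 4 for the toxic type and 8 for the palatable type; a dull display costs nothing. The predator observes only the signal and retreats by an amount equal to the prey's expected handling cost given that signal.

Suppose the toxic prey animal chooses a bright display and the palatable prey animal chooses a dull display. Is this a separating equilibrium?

No

If types separate, bright display earns payment 64 and dull display earns 31.
Toxic: bright display gives 64 − 4 = 60; dull display gives 31 − 0 = 31. No deviation. ✓
Palatable: dull display gives 31 − 0 = 31; bright display gives 64 − 8 = 56. Would deviate. ✗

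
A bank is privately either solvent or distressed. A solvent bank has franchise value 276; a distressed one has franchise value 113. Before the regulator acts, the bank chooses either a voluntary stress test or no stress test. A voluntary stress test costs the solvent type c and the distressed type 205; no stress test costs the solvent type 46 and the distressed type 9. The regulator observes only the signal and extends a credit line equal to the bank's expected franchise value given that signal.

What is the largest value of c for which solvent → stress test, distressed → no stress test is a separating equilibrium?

Under separation: stress test → solvent (pays 276); no stress test → distressed (pays 113).
Distressed: 113 − 9 = 104 ≥ 276 − 205 = 71. Holds regardless of c. ✓
Solvent: 276 − c ≥ 113 − 46, so c ≤ 276 − 67 = 209.

209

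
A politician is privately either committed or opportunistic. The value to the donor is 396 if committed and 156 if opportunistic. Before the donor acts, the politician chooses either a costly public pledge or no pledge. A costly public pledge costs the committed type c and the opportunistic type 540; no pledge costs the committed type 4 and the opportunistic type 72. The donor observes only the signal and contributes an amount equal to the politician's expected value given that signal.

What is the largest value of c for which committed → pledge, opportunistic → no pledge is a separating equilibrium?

Under separation: pledge → committed (pays 396); no pledge → opportunistic (pays 156).
Opportunistic: 156 − 72 = 84 ≥ 396 − 540 = -144. Holds regardless of c. ✓
Committed: 396 − c ≥ 156 − 4, so c ≤ 396 − 152 = 244.

244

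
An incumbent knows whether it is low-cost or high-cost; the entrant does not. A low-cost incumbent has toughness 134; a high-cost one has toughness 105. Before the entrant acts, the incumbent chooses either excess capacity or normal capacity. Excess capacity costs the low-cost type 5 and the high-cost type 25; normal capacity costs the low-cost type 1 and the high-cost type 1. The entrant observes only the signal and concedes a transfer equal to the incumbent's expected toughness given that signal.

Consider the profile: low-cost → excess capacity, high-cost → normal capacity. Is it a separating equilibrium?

If types separate, excess capacity earns payment 134 and normal capacity earns 105.
Low-cost: excess capacity gives 134 − 5 = 129; normal capacity gives 105 − 1 = 104. No deviation. ✓
High-cost: normal capacity gives 105 − 1 = 104; excess capacity gives 134 − 25 = 109. Would deviate. ✗

No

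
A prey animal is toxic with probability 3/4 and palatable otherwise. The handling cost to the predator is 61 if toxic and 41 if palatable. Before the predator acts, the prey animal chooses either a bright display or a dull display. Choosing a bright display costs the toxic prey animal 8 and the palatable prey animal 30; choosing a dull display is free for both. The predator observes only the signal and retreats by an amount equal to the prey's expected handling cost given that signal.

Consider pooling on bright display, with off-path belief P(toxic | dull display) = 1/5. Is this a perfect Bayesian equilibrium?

On the equilibrium path (bright display) the predator holds the prior 3/4 and pays 3/4·61 + 1/4·41 = 56. Off-path (dull display) belief 1/5 gives 1/5·61 + 4/5·41 = 45.
Toxic: bright display gives 56 − 8 = 48; dull display gives 45 − 0 = 45. Stays. ✓
Palatable: bright display gives 56 − 30 = 26; dull display gives 45 − 0 = 45. Deviates. ✗

No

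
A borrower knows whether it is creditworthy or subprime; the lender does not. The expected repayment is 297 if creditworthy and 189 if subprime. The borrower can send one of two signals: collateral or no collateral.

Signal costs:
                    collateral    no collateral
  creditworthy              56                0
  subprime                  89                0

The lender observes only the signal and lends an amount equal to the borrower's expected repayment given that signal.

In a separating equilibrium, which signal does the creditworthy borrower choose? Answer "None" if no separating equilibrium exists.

Try creditworthy → collateral, subprime → no collateral:
  Under separation the lender infers type exactly: collateral → creditworthy (pays 297), no collateral → subprime (pays 189).
  Creditworthy: collateral gives 297 − 56 = 241; no collateral gives 189 − 0 = 189. No deviation. ✓
  Subprime: no collateral gives 189 − 0 = 189; collateral gives 297 − 89 = 208. Would deviate. ✗
Try creditworthy → no collateral, subprime → collateral:
  Under separation the lender infers type exactly: no collateral → creditworthy (pays 297), collateral → subprime (pays 189).
  Creditworthy: no collateral gives 297 − 0 = 297; collateral gives 189 − 56 = 133. No deviation. ✓
  Subprime: collateral gives 189 − 89 = 100; no collateral gives 297 − 0 = 297. Would deviate. ✗
Neither assignment is incentive-compatible.

None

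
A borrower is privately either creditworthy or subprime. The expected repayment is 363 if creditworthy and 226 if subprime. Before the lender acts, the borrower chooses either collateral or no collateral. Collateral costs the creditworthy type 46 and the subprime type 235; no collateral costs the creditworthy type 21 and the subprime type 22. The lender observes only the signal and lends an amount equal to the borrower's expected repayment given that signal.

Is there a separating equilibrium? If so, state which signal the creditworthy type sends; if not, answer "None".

collateral

Try creditworthy → collateral, subprime → no collateral:
  If types separate, collateral earns payment 363 and no collateral earns 226.
  Creditworthy: collateral gives 363 − 46 = 317; no collateral gives 226 − 21 = 205. No deviation. ✓
  Subprime: no collateral gives 226 − 22 = 204; collateral gives 363 − 235 = 128. No deviation. ✓
Both hold — the creditworthy type sends collateral.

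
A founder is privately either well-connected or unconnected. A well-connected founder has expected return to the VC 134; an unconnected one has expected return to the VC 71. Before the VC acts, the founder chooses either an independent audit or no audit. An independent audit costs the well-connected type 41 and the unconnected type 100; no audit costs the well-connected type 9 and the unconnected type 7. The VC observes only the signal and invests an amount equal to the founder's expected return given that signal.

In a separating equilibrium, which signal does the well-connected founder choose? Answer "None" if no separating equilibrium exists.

audit

Try well-connected → audit, unconnected → no audit:
  If types separate, audit earns payment 134 and no audit earns 71.
  Well-connected: audit gives 134 − 41 = 93; no audit gives 71 − 9 = 62. No deviation. ✓
  Unconnected: no audit gives 71 − 7 = 64; audit gives 134 − 100 = 34. No deviation. ✓
Both hold — the well-connected type sends audit.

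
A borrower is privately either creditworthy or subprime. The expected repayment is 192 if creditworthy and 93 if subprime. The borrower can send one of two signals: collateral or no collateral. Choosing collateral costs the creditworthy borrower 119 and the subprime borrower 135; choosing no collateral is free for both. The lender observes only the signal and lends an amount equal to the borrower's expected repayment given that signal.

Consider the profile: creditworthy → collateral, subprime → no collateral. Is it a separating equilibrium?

Under separation the lender infers type exactly: collateral → creditworthy (pays 192), no collateral → subprime (pays 93).
Creditworthy: collateral gives 192 − 119 = 73; no collateral gives 93 − 0 = 93. Would deviate. ✗
Subprime: no collateral gives 93 − 0 = 93; collateral gives 192 − 135 = 57. No deviation. ✓

No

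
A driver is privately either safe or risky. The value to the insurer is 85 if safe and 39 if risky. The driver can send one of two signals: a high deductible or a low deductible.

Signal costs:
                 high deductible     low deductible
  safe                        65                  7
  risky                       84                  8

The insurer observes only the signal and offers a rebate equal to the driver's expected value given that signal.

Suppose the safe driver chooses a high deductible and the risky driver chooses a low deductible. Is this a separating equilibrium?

No

Under separation the insurer infers type exactly: high deductible → safe (pays 85), low deductible → risky (pays 39).
Safe: high deductible gives 85 − 65 = 20; low deductible gives 39 − 7 = 32. Would deviate. ✗
Risky: low deductible gives 39 − 8 = 31; high deductible gives 85 − 84 = 1. No deviation. ✓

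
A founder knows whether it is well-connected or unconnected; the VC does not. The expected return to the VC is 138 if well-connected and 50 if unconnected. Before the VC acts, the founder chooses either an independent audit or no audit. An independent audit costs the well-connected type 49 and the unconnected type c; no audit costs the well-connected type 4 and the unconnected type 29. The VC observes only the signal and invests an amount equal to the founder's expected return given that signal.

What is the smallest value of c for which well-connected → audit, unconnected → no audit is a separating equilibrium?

Under separation: audit → well-connected (pays 138); no audit → unconnected (pays 50).
Well-connected: 138 − 49 = 89 ≥ 50 − 4 = 46. Holds regardless of c. ✓
Unconnected: 50 − 29 ≥ 138 − c, so c ≥ 138 − 21 = 117.

117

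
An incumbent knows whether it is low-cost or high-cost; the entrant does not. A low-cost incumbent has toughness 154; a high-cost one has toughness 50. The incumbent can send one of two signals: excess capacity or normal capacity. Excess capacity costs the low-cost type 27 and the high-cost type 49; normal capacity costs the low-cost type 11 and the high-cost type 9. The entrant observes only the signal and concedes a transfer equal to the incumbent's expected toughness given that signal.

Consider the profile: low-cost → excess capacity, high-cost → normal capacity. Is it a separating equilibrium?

If types separate, excess capacity earns payment 154 and normal capacity earns 50.
Low-cost: excess capacity gives 154 − 27 = 127; normal capacity gives 50 − 11 = 39. No deviation. ✓
High-cost: normal capacity gives 50 − 9 = 41; excess capacity gives 154 − 49 = 105. Would deviate. ✗

No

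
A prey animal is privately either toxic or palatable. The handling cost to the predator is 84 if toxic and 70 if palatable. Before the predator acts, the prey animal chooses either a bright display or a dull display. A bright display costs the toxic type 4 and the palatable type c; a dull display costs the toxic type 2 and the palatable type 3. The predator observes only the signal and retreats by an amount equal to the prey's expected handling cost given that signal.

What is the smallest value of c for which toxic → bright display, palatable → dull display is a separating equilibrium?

17

Under separation: bright display → toxic (pays 84); dull display → palatable (pays 70).
Toxic: 84 − 4 = 80 ≥ 70 − 2 = 68. Holds regardless of c. ✓
Palatable: 70 − 3 ≥ 84 − c, so c ≥ 84 − 67 = 17.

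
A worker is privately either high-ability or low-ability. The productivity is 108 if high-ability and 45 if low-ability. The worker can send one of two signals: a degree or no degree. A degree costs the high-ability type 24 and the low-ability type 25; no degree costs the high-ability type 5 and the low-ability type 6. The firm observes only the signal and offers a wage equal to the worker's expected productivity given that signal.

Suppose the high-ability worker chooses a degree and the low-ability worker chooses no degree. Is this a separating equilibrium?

No

If types separate, degree earns payment 108 and no degree earns 45.
High-ability: degree gives 108 − 24 = 84; no degree gives 45 − 5 = 40. No deviation. ✓
Low-ability: no degree gives 45 − 6 = 39; degree gives 108 − 25 = 83. Would deviate. ✗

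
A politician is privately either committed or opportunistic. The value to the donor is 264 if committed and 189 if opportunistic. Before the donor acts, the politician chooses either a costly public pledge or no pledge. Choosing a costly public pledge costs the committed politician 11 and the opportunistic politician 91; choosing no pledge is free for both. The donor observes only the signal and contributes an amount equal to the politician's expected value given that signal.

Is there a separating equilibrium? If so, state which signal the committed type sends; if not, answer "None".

pledge

Try committed → pledge, opportunistic → no pledge:
  Under separation the donor infers type exactly: pledge → committed (pays 264), no pledge → opportunistic (pays 189).
  Committed: pledge gives 264 − 11 = 253; no pledge gives 189 − 0 = 189. No deviation. ✓
  Opportunistic: no pledge gives 189 − 0 = 189; pledge gives 264 − 91 = 173. No deviation. ✓
Both hold — the committed type sends pledge.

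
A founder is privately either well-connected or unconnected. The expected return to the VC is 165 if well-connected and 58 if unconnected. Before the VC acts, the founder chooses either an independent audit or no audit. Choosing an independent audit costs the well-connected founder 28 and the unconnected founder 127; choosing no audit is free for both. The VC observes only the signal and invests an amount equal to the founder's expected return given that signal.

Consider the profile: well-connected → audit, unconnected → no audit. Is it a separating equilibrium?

Yes

Under separation the VC infers type exactly: audit → well-connected (pays 165), no audit → unconnected (pays 58).
Well-connected: audit gives 165 − 28 = 137; no audit gives 58 − 0 = 58. No deviation. ✓
Unconnected: no audit gives 58 − 0 = 58; audit gives 165 − 127 = 38. No deviation. ✓
Both incentive constraints hold.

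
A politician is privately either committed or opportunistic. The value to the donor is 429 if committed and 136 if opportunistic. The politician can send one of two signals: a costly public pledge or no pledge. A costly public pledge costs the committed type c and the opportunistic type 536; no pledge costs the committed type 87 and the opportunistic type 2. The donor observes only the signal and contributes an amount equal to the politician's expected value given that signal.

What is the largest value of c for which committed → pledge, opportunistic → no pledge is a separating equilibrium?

380

Under separation: pledge → committed (pays 429); no pledge → opportunistic (pays 136).
Opportunistic: 136 − 2 = 134 ≥ 429 − 536 = -107. Holds regardless of c. ✓
Committed: 429 − c ≥ 136 − 87, so c ≤ 429 − 49 = 380.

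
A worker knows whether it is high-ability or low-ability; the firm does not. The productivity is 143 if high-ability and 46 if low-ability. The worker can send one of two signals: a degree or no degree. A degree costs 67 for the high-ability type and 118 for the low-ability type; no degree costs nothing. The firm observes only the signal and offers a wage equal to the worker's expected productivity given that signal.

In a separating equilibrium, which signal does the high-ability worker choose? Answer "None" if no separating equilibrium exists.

Try high-ability → degree, low-ability → no degree:
  If types separate, degree earns payment 143 and no degree earns 46.
  High-ability: degree gives 143 − 67 = 76; no degree gives 46 − 0 = 46. No deviation. ✓
  Low-ability: no degree gives 46 − 0 = 46; degree gives 143 − 118 = 25. No deviation. ✓
Both hold — the high-ability type sends degree.

degree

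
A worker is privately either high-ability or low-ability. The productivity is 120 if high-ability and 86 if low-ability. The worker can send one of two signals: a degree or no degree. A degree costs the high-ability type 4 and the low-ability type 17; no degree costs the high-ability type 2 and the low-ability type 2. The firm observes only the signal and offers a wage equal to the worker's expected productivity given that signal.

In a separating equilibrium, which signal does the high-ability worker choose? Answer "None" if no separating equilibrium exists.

Try high-ability → degree, low-ability → no degree:
  If types separate, degree earns payment 120 and no degree earns 86.
  High-ability: degree gives 120 − 4 = 116; no degree gives 86 − 2 = 84. No deviation. ✓
  Low-ability: no degree gives 86 − 2 = 84; degree gives 120 − 17 = 103. Would deviate. ✗
Try high-ability → no degree, low-ability → degree:
  If types separate, no degree earns payment 120 and degree earns 86.
  High-ability: no degree gives 120 − 2 = 118; degree gives 86 − 4 = 82. No deviation. ✓
  Low-ability: degree gives 86 − 17 = 69; no degree gives 120 − 2 = 118. Would deviate. ✗
Neither assignment is incentive-compatible.

None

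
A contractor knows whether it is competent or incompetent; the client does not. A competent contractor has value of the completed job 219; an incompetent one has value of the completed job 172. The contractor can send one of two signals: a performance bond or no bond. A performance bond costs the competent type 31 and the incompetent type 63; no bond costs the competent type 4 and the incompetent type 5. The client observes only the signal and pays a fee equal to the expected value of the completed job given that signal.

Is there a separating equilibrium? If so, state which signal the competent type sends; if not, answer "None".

Try competent → bond, incompetent → no bond:
  If types separate, bond earns payment 219 and no bond earns 172.
  Competent: bond gives 219 − 31 = 188; no bond gives 172 − 4 = 168. No deviation. ✓
  Incompetent: no bond gives 172 − 5 = 167; bond gives 219 − 63 = 156. No deviation. ✓
Both hold — the competent type sends bond.

bond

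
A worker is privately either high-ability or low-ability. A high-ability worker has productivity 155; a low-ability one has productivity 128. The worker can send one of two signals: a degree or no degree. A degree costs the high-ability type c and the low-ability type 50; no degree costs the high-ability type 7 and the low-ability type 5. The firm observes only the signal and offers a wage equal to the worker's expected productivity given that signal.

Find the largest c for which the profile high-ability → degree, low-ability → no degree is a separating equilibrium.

Under separation: degree → high-ability (pays 155); no degree → low-ability (pays 128).
Low-ability: 128 − 5 = 123 ≥ 155 − 50 = 105. Holds regardless of c. ✓
High-ability: 155 − c ≥ 128 − 7, so c ≤ 155 − 121 = 34.

34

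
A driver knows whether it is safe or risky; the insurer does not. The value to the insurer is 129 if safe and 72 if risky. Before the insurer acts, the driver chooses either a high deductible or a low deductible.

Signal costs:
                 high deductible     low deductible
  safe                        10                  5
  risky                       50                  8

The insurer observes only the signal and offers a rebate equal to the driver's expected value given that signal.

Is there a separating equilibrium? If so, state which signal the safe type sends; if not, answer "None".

None

Try safe → high deductible, risky → low deductible:
  If types separate, high deductible earns payment 129 and low deductible earns 72.
  Safe: high deductible gives 129 − 10 = 119; low deductible gives 72 − 5 = 67. No deviation. ✓
  Risky: low deductible gives 72 − 8 = 64; high deductible gives 129 − 50 = 79. Would deviate. ✗
Try safe → low deductible, risky → high deductible:
  If types separate, low deductible earns payment 129 and high deductible earns 72.
  Safe: low deductible gives 129 − 5 = 124; high deductible gives 72 − 10 = 62. No deviation. ✓
  Risky: high deductible gives 72 − 50 = 22; low deductible gives 129 − 8 = 121. Would deviate. ✗
Neither assignment is incentive-compatible.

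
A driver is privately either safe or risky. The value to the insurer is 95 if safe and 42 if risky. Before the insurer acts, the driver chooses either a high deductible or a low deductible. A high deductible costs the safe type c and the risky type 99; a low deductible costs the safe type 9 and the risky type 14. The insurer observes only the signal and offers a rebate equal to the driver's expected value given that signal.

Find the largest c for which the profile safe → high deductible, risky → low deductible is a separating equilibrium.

Under separation: high deductible → safe (pays 95); low deductible → risky (pays 42).
Risky: 42 − 14 = 28 ≥ 95 − 99 = -4. Holds regardless of c. ✓
Safe: 95 − c ≥ 42 − 9, so c ≤ 95 − 33 = 62.

62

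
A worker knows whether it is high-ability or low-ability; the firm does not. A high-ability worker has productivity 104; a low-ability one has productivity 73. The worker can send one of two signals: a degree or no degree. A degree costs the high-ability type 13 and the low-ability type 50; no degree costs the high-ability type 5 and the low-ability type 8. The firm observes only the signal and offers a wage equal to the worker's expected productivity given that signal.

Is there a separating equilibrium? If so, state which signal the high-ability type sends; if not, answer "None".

Try high-ability → degree, low-ability → no degree:
  If types separate, degree earns payment 104 and no degree earns 73.
  High-ability: degree gives 104 − 13 = 91; no degree gives 73 − 5 = 68. No deviation. ✓
  Low-ability: no degree gives 73 − 8 = 65; degree gives 104 − 50 = 54. No deviation. ✓
Both hold — the high-ability type sends degree.

degree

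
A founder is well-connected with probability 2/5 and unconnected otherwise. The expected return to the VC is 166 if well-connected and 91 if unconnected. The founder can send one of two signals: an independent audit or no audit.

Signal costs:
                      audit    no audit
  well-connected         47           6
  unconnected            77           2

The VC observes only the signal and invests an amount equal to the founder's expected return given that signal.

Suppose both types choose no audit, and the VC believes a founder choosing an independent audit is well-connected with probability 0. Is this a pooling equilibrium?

On the equilibrium path (no audit) the VC holds the prior 2/5 and pays 2/5·166 + 3/5·91 = 121. Off-path (audit) belief 0 gives 0·166 + 1·91 = 91.
Well-connected: no audit gives 121 − 6 = 115; audit gives 91 − 47 = 44. Stays. ✓
Unconnected: no audit gives 121 − 2 = 119; audit gives 91 − 77 = 14. Stays. ✓
Beliefs are Bayes-consistent on-path and both types best-respond.

Yes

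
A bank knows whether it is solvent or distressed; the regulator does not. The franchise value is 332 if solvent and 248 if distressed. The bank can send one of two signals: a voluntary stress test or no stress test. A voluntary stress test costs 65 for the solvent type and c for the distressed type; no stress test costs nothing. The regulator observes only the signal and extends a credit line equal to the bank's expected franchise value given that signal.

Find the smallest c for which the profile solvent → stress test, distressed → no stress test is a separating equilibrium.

Under separation: stress test → solvent (pays 332); no stress test → distressed (pays 248).
Solvent: 332 − 65 = 267 ≥ 248 − 0 = 248. Holds regardless of c. ✓
Distressed: 248 − 0 ≥ 332 − c, so c ≥ 332 − 248 = 84.

84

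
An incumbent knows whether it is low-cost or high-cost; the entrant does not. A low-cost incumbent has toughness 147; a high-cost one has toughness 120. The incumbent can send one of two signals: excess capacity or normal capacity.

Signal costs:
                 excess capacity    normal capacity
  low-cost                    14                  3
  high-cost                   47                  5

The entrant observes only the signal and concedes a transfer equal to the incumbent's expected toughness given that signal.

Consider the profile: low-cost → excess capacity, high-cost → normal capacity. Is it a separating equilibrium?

Yes

If types separate, excess capacity earns payment 147 and normal capacity earns 120.
Low-cost: excess capacity gives 147 − 14 = 133; normal capacity gives 120 − 3 = 117. No deviation. ✓
High-cost: normal capacity gives 120 − 5 = 115; excess capacity gives 147 − 47 = 100. No deviation. ✓
Both incentive constraints hold.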